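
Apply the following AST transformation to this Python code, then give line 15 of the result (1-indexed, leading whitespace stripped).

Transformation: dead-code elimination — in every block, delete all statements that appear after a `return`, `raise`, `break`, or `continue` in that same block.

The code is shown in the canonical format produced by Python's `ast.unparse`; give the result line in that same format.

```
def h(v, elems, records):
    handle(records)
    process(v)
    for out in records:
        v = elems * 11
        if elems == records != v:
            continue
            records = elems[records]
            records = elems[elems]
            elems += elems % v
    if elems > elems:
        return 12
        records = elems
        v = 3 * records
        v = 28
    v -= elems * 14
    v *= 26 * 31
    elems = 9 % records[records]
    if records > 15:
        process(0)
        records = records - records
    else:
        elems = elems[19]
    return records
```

Transformed code:
def h(v, elems, records):
    handle(records)
    process(v)
    for out in records:
        v = elems * 11
        if elems == records != v:
            continue
    if elems > elems:
        return 12
    v -= elems * 14
    v *= 26 * 31
    elems = 9 % records[records]
    if records > 15:
        process(0)
        records = records - records
    else:
        elems = elems[19]
    return records

records = records - records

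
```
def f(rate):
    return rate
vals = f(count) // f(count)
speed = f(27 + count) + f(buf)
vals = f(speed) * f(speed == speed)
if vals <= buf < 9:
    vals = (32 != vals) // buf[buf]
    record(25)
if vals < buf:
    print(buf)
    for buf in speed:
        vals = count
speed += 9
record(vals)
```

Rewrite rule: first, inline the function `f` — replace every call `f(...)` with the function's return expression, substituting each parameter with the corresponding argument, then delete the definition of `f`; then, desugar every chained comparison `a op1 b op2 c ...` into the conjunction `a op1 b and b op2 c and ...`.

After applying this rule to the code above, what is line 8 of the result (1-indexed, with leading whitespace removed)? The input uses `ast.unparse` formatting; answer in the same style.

Transformed code:
vals = count // count
speed = 27 + count + buf
vals = speed * (speed == speed)
if vals <= buf and buf < 9:
    vals = (32 != vals) // buf[buf]
    record(25)
if vals < buf:
    print(buf)
    for buf in speed:
        vals = count
speed += 9
record(vals)

print(buf)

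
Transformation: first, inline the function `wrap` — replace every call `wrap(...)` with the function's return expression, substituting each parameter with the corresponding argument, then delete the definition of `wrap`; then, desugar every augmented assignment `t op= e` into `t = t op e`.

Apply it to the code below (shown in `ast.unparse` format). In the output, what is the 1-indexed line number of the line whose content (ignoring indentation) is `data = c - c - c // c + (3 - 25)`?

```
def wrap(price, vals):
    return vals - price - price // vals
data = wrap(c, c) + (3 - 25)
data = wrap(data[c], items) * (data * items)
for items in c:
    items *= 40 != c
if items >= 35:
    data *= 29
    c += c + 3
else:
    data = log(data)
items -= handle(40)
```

1

Transformed code:
data = c - c - c // c + (3 - 25)
data = (items - data[c] - data[c] // items) * (data * items)
for items in c:
    items = items * (40 != c)
if items >= 35:
    data = data * 29
    c = c + (c + 3)
else:
    data = log(data)
items = items - handle(40)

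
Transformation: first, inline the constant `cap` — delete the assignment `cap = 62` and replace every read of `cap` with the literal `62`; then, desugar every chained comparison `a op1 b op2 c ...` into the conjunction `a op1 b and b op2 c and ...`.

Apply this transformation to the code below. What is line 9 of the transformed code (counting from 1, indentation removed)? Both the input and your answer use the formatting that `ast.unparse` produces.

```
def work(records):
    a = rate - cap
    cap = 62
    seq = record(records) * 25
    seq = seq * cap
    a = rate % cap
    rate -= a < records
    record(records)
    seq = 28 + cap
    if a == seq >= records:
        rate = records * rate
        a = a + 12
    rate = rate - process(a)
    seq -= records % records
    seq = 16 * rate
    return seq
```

Transformed code:
def work(records):
    a = rate - 62
    seq = record(records) * 25
    seq = seq * 62
    a = rate % 62
    rate -= a < records
    record(records)
    seq = 28 + 62
    if a == seq and seq >= records:
        rate = records * rate
        a = a + 12
    rate = rate - process(a)
    seq -= records % records
    seq = 16 * rate
    return seq

if a == seq and seq >= records:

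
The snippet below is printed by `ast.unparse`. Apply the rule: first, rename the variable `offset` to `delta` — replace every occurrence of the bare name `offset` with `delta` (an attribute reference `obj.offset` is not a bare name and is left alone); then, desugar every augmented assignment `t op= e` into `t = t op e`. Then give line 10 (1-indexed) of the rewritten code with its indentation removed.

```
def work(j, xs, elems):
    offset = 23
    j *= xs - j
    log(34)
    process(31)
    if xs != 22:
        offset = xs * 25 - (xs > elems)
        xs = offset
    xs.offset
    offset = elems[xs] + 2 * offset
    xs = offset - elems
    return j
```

Transformed code:
def work(j, xs, elems):
    delta = 23
    j = j * (xs - j)
    log(34)
    process(31)
    if xs != 22:
        delta = xs * 25 - (xs > elems)
        xs = delta
    xs.offset
    delta = elems[xs] + 2 * delta
    xs = delta - elems
    return j

delta = elems[xs] + 2 * delta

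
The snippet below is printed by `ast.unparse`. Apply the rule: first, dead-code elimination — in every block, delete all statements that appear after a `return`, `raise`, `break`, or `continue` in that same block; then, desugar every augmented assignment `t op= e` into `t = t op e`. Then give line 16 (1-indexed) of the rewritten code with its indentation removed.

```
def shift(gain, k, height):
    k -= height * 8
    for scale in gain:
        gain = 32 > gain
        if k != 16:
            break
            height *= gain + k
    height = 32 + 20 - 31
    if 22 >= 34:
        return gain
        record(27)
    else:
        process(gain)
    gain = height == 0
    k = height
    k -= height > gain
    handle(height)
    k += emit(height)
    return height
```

k = k + emit(height)

Transformed code:
def shift(gain, k, height):
    k = k - height * 8
    for scale in gain:
        gain = 32 > gain
        if k != 16:
            break
    height = 32 + 20 - 31
    if 22 >= 34:
        return gain
    else:
        process(gain)
    gain = height == 0
    k = height
    k = k - (height > gain)
    handle(height)
    k = k + emit(height)
    return height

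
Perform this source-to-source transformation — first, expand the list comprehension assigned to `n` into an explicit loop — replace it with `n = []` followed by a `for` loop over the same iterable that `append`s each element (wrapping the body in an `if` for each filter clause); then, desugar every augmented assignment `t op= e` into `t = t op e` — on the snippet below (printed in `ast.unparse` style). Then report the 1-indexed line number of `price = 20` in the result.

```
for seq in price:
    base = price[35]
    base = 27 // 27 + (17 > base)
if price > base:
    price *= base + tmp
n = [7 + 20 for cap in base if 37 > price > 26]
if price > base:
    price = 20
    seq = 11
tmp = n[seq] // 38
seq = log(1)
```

11

Transformed code:
for seq in price:
    base = price[35]
    base = 27 // 27 + (17 > base)
if price > base:
    price = price * (base + tmp)
n = []
for cap in base:
    if 37 > price > 26:
        n.append(7 + 20)
if price > base:
    price = 20
    seq = 11
tmp = n[seq] // 38
seq = log(1)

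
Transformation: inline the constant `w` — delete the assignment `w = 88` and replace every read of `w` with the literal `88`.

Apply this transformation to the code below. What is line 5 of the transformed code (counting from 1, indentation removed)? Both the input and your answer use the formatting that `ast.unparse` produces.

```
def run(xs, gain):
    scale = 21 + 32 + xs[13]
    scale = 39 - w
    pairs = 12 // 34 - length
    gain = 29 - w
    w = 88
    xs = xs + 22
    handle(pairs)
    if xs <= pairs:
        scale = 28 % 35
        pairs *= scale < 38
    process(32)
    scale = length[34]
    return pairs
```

Transformed code:
def run(xs, gain):
    scale = 21 + 32 + xs[13]
    scale = 39 - 88
    pairs = 12 // 34 - length
    gain = 29 - 88
    xs = xs + 22
    handle(pairs)
    if xs <= pairs:
        scale = 28 % 35
        pairs *= scale < 38
    process(32)
    scale = length[34]
    return pairs

gain = 29 - 88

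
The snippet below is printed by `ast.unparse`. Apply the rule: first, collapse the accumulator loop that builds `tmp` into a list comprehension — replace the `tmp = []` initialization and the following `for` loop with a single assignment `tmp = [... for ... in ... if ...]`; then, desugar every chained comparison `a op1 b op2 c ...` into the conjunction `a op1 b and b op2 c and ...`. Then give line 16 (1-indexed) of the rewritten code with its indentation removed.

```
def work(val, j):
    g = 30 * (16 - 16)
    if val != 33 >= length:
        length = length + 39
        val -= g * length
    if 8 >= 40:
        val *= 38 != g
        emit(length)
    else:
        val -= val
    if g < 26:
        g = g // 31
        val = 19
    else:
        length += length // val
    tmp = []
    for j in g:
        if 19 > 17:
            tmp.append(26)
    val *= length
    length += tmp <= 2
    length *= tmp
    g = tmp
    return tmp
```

Transformed code:
def work(val, j):
    g = 30 * (16 - 16)
    if val != 33 and 33 >= length:
        length = length + 39
        val -= g * length
    if 8 >= 40:
        val *= 38 != g
        emit(length)
    else:
        val -= val
    if g < 26:
        g = g // 31
        val = 19
    else:
        length += length // val
    tmp = [26 for j in g if 19 > 17]
    val *= length
    length += tmp <= 2
    length *= tmp
    g = tmp
    return tmp

tmp = [26 for j in g if 19 > 17]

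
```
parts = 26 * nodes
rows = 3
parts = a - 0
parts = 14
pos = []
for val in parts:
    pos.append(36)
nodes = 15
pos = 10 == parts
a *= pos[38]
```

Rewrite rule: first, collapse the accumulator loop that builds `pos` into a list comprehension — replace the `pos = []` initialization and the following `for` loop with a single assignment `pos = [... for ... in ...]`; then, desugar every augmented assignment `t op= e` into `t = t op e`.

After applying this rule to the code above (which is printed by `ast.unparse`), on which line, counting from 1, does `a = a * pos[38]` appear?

8

Transformed code:
parts = 26 * nodes
rows = 3
parts = a - 0
parts = 14
pos = [36 for val in parts]
nodes = 15
pos = 10 == parts
a = a * pos[38]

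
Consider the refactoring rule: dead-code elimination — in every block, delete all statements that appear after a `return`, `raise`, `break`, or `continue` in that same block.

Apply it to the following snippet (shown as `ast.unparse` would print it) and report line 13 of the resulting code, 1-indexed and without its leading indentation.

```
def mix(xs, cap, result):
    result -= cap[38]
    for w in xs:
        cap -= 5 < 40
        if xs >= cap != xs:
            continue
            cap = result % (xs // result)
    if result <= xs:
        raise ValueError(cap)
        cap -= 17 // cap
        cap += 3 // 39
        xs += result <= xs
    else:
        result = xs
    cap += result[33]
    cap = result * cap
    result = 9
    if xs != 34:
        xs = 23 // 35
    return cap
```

Transformed code:
def mix(xs, cap, result):
    result -= cap[38]
    for w in xs:
        cap -= 5 < 40
        if xs >= cap != xs:
            continue
    if result <= xs:
        raise ValueError(cap)
    else:
        result = xs
    cap += result[33]
    cap = result * cap
    result = 9
    if xs != 34:
        xs = 23 // 35
    return cap

result = 9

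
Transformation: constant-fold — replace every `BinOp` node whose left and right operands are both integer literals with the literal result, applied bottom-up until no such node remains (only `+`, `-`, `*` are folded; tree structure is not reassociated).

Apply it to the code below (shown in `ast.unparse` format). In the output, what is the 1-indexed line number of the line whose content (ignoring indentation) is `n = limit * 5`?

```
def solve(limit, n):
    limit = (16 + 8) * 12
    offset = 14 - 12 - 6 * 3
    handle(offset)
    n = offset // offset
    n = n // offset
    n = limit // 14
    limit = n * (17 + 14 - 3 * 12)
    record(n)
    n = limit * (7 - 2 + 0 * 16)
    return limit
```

Transformed code:
def solve(limit, n):
    limit = 288
    offset = -16
    handle(offset)
    n = offset // offset
    n = n // offset
    n = limit // 14
    limit = n * -5
    record(n)
    n = limit * 5
    return limit

10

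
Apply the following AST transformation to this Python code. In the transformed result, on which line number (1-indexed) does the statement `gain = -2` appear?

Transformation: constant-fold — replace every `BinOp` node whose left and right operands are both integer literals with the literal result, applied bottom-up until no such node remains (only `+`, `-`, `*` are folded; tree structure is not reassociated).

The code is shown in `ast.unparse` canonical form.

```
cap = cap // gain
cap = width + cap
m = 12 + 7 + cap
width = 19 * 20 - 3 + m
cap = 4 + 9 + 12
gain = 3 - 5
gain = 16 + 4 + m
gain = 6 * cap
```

Transformed code:
cap = cap // gain
cap = width + cap
m = 19 + cap
width = 377 + m
cap = 25
gain = -2
gain = 20 + m
gain = 6 * cap

6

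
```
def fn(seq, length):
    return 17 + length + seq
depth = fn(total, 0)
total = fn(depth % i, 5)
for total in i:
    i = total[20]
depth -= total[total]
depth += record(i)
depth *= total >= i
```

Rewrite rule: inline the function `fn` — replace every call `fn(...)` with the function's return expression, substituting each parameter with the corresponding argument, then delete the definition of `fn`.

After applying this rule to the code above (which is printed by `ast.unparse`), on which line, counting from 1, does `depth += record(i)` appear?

6

Transformed code:
depth = 17 + 0 + total
total = 17 + 5 + depth % i
for total in i:
    i = total[20]
depth -= total[total]
depth += record(i)
depth *= total >= i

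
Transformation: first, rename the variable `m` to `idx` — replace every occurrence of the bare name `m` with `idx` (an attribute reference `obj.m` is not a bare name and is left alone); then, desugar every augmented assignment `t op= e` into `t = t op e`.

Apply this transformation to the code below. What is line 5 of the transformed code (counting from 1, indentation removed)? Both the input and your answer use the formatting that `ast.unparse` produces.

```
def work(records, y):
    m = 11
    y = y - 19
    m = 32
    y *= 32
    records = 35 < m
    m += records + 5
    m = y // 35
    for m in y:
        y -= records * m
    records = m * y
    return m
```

Transformed code:
def work(records, y):
    idx = 11
    y = y - 19
    idx = 32
    y = y * 32
    records = 35 < idx
    idx = idx + (records + 5)
    idx = y // 35
    for idx in y:
        y = y - records * idx
    records = idx * y
    return idx

y = y * 32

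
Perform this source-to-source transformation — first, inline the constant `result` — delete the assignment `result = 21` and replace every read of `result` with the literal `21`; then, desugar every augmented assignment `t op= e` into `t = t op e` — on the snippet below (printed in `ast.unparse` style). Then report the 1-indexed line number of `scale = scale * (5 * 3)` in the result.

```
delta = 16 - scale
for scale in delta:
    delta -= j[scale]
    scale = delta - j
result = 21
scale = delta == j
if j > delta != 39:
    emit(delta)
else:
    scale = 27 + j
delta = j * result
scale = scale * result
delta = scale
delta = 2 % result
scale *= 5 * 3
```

Transformed code:
delta = 16 - scale
for scale in delta:
    delta = delta - j[scale]
    scale = delta - j
scale = delta == j
if j > delta != 39:
    emit(delta)
else:
    scale = 27 + j
delta = j * 21
scale = scale * 21
delta = scale
delta = 2 % 21
scale = scale * (5 * 3)

14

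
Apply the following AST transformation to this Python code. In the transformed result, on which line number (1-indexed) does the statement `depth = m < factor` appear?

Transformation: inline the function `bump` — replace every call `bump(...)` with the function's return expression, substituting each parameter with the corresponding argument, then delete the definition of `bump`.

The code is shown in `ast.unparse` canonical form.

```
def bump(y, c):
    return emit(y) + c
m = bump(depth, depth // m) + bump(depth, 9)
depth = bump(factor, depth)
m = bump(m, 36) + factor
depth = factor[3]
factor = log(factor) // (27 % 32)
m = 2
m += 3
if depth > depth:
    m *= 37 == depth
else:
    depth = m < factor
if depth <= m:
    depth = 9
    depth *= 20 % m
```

11

Transformed code:
m = emit(depth) + depth // m + (emit(depth) + 9)
depth = emit(factor) + depth
m = emit(m) + 36 + factor
depth = factor[3]
factor = log(factor) // (27 % 32)
m = 2
m += 3
if depth > depth:
    m *= 37 == depth
else:
    depth = m < factor
if depth <= m:
    depth = 9
    depth *= 20 % m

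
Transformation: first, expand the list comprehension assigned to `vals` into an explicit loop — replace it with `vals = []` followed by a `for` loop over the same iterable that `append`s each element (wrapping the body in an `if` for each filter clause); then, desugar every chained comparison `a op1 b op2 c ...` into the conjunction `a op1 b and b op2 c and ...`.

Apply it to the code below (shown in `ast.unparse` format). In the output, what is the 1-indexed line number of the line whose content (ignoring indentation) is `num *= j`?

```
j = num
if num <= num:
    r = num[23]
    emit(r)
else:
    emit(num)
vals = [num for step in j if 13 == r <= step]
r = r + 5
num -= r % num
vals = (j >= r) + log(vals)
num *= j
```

Transformed code:
j = num
if num <= num:
    r = num[23]
    emit(r)
else:
    emit(num)
vals = []
for step in j:
    if 13 == r and r <= step:
        vals.append(num)
r = r + 5
num -= r % num
vals = (j >= r) + log(vals)
num *= j

14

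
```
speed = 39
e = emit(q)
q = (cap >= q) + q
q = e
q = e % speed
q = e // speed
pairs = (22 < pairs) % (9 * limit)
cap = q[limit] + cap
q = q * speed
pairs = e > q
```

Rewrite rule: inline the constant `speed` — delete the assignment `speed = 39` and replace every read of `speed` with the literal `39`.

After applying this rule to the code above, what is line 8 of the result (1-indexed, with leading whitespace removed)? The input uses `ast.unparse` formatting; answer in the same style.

q = q * 39

Transformed code:
e = emit(q)
q = (cap >= q) + q
q = e
q = e % 39
q = e // 39
pairs = (22 < pairs) % (9 * limit)
cap = q[limit] + cap
q = q * 39
pairs = e > q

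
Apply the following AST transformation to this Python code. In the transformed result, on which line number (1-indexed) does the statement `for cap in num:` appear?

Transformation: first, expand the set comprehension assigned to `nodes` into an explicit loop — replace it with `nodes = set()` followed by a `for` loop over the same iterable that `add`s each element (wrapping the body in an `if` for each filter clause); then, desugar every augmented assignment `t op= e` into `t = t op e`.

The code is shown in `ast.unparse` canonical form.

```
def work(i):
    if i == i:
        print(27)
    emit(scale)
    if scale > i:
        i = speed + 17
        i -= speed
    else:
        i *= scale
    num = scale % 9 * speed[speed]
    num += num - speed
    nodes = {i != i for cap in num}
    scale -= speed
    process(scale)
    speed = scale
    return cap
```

13

Transformed code:
def work(i):
    if i == i:
        print(27)
    emit(scale)
    if scale > i:
        i = speed + 17
        i = i - speed
    else:
        i = i * scale
    num = scale % 9 * speed[speed]
    num = num + (num - speed)
    nodes = set()
    for cap in num:
        nodes.add(i != i)
    scale = scale - speed
    process(scale)
    speed = scale
    return cap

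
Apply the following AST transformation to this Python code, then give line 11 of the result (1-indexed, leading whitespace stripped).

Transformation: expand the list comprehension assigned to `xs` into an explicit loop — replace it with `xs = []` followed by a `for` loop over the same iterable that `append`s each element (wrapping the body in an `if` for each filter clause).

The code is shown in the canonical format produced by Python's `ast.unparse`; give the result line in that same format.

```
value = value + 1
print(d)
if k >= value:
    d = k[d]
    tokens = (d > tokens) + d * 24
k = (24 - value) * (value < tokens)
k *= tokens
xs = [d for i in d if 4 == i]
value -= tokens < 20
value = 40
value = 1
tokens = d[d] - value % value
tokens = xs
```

Transformed code:
value = value + 1
print(d)
if k >= value:
    d = k[d]
    tokens = (d > tokens) + d * 24
k = (24 - value) * (value < tokens)
k *= tokens
xs = []
for i in d:
    if 4 == i:
        xs.append(d)
value -= tokens < 20
value = 40
value = 1
tokens = d[d] - value % value
tokens = xs

xs.append(d)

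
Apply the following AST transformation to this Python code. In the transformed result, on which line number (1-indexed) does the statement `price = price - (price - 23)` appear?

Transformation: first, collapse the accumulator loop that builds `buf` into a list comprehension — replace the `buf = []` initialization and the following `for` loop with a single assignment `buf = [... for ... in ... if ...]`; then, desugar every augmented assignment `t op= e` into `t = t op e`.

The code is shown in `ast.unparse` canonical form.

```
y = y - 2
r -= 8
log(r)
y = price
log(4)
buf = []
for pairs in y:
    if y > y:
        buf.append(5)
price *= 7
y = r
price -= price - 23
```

Transformed code:
y = y - 2
r = r - 8
log(r)
y = price
log(4)
buf = [5 for pairs in y if y > y]
price = price * 7
y = r
price = price - (price - 23)

9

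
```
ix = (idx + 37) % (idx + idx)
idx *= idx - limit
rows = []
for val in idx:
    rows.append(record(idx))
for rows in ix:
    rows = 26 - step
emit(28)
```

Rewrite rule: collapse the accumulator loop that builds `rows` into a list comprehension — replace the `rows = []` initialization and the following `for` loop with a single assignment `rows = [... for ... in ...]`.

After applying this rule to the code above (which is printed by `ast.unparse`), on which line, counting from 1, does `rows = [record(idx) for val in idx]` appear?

Transformed code:
ix = (idx + 37) % (idx + idx)
idx *= idx - limit
rows = [record(idx) for val in idx]
for rows in ix:
    rows = 26 - step
emit(28)

3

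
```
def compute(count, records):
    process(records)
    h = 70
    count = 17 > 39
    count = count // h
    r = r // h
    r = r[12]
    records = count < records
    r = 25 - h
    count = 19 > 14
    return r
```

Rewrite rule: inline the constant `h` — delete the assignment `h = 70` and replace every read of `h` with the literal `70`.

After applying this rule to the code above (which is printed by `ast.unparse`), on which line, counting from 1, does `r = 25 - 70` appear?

Transformed code:
def compute(count, records):
    process(records)
    count = 17 > 39
    count = count // 70
    r = r // 70
    r = r[12]
    records = count < records
    r = 25 - 70
    count = 19 > 14
    return r

8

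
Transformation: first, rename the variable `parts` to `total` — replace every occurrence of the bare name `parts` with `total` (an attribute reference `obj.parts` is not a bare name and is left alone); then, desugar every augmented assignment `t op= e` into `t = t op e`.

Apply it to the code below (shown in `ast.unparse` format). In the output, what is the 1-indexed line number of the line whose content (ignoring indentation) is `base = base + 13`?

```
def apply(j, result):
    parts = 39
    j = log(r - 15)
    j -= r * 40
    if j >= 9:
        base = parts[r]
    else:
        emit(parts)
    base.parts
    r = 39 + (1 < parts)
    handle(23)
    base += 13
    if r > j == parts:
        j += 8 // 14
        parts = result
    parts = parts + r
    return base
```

12

Transformed code:
def apply(j, result):
    total = 39
    j = log(r - 15)
    j = j - r * 40
    if j >= 9:
        base = total[r]
    else:
        emit(total)
    base.parts
    r = 39 + (1 < total)
    handle(23)
    base = base + 13
    if r > j == total:
        j = j + 8 // 14
        total = result
    total = total + r
    return base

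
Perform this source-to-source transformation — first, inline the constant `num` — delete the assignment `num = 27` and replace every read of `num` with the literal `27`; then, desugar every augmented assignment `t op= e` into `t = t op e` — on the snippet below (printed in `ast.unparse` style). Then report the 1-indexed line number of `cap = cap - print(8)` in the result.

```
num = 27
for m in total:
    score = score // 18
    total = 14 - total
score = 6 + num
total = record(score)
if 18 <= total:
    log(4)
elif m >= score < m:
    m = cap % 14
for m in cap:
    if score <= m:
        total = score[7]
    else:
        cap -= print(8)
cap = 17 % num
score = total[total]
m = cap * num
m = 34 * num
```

Transformed code:
for m in total:
    score = score // 18
    total = 14 - total
score = 6 + 27
total = record(score)
if 18 <= total:
    log(4)
elif m >= score < m:
    m = cap % 14
for m in cap:
    if score <= m:
        total = score[7]
    else:
        cap = cap - print(8)
cap = 17 % 27
score = total[total]
m = cap * 27
m = 34 * 27

14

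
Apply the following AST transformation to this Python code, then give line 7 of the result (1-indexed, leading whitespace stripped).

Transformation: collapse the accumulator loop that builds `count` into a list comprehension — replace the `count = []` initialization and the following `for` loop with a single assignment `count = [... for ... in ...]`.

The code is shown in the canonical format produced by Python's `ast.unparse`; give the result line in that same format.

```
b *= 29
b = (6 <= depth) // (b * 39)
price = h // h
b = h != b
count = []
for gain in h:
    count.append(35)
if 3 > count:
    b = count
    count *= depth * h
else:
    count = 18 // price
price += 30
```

b = count

Transformed code:
b *= 29
b = (6 <= depth) // (b * 39)
price = h // h
b = h != b
count = [35 for gain in h]
if 3 > count:
    b = count
    count *= depth * h
else:
    count = 18 // price
price += 30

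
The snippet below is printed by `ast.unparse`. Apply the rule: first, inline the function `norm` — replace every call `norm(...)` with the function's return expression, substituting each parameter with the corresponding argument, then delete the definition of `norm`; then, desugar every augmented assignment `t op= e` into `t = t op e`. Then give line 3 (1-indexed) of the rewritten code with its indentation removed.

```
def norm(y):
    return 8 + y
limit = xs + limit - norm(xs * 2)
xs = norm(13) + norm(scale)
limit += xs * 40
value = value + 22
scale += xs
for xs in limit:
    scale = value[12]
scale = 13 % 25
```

Transformed code:
limit = xs + limit - (8 + xs * 2)
xs = 8 + 13 + (8 + scale)
limit = limit + xs * 40
value = value + 22
scale = scale + xs
for xs in limit:
    scale = value[12]
scale = 13 % 25

limit = limit + xs * 40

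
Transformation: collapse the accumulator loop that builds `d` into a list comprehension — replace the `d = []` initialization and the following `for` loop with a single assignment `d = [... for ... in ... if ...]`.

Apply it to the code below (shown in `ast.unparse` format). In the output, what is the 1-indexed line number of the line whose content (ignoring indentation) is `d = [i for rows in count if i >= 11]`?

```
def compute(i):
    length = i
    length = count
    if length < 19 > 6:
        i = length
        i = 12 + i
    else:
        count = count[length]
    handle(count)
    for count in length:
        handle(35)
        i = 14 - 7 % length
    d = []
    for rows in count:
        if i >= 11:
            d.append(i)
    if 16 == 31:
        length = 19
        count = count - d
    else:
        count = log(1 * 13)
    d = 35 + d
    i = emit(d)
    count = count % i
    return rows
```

13

Transformed code:
def compute(i):
    length = i
    length = count
    if length < 19 > 6:
        i = length
        i = 12 + i
    else:
        count = count[length]
    handle(count)
    for count in length:
        handle(35)
        i = 14 - 7 % length
    d = [i for rows in count if i >= 11]
    if 16 == 31:
        length = 19
        count = count - d
    else:
        count = log(1 * 13)
    d = 35 + d
    i = emit(d)
    count = count % i
    return rows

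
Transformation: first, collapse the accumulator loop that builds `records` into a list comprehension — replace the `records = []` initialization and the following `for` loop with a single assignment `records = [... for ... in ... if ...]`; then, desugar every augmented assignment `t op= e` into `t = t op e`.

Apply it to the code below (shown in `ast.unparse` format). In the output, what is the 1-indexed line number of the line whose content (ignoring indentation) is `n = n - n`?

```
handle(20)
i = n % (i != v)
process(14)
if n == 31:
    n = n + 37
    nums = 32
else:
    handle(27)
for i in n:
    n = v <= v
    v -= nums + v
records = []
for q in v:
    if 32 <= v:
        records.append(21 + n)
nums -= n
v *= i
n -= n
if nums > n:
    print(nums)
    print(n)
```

Transformed code:
handle(20)
i = n % (i != v)
process(14)
if n == 31:
    n = n + 37
    nums = 32
else:
    handle(27)
for i in n:
    n = v <= v
    v = v - (nums + v)
records = [21 + n for q in v if 32 <= v]
nums = nums - n
v = v * i
n = n - n
if nums > n:
    print(nums)
    print(n)

15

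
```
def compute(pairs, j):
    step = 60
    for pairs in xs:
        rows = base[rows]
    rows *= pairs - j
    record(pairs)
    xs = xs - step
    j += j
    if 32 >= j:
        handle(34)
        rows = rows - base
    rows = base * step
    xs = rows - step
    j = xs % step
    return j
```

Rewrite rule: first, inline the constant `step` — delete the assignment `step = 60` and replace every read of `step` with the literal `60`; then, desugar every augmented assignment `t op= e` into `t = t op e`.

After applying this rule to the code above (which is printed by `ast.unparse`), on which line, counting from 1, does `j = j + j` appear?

7

Transformed code:
def compute(pairs, j):
    for pairs in xs:
        rows = base[rows]
    rows = rows * (pairs - j)
    record(pairs)
    xs = xs - 60
    j = j + j
    if 32 >= j:
        handle(34)
        rows = rows - base
    rows = base * 60
    xs = rows - 60
    j = xs % 60
    return j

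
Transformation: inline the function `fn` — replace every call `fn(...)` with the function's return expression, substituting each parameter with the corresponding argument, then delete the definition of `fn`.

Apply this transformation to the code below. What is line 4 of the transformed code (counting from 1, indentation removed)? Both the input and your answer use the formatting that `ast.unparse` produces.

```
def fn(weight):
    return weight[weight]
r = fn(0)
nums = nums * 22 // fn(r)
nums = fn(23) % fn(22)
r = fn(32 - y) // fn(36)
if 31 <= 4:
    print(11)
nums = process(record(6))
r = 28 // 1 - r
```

r = (32 - y)[32 - y] // 36[36]

Transformed code:
r = 0[0]
nums = nums * 22 // r[r]
nums = 23[23] % 22[22]
r = (32 - y)[32 - y] // 36[36]
if 31 <= 4:
    print(11)
nums = process(record(6))
r = 28 // 1 - r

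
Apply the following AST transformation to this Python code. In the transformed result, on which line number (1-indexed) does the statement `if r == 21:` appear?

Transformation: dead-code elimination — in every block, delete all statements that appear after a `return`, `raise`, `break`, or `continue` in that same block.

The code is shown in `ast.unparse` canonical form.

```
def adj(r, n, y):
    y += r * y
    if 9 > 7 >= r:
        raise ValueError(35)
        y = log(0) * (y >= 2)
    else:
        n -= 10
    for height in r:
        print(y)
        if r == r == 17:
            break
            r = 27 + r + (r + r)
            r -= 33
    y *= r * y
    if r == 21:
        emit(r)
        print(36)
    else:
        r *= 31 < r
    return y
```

Transformed code:
def adj(r, n, y):
    y += r * y
    if 9 > 7 >= r:
        raise ValueError(35)
    else:
        n -= 10
    for height in r:
        print(y)
        if r == r == 17:
            break
    y *= r * y
    if r == 21:
        emit(r)
        print(36)
    else:
        r *= 31 < r
    return y

12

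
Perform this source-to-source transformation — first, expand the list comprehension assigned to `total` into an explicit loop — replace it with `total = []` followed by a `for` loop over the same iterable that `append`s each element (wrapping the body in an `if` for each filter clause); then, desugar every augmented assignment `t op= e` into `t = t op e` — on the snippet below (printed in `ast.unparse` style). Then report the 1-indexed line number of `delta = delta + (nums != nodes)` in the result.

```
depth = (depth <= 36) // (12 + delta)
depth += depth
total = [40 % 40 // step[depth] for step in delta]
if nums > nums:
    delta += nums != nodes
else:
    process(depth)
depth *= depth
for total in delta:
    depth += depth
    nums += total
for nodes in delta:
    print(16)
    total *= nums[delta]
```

Transformed code:
depth = (depth <= 36) // (12 + delta)
depth = depth + depth
total = []
for step in delta:
    total.append(40 % 40 // step[depth])
if nums > nums:
    delta = delta + (nums != nodes)
else:
    process(depth)
depth = depth * depth
for total in delta:
    depth = depth + depth
    nums = nums + total
for nodes in delta:
    print(16)
    total = total * nums[delta]

7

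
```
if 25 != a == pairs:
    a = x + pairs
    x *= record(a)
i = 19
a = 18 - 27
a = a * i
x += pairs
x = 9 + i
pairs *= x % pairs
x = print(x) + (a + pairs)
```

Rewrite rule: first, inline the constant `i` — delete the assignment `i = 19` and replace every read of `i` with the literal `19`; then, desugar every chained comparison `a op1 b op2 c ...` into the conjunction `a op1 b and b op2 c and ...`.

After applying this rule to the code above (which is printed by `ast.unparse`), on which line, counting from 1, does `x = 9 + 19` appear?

Transformed code:
if 25 != a and a == pairs:
    a = x + pairs
    x *= record(a)
a = 18 - 27
a = a * 19
x += pairs
x = 9 + 19
pairs *= x % pairs
x = print(x) + (a + pairs)

7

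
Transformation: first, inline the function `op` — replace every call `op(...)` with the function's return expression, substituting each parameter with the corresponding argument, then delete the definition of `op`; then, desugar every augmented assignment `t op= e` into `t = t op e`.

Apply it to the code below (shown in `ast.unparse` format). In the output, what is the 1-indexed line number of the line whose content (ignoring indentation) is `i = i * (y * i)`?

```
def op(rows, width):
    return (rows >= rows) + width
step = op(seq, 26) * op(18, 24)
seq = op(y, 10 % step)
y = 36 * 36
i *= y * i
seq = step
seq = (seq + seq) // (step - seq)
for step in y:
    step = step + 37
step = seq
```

4

Transformed code:
step = ((seq >= seq) + 26) * ((18 >= 18) + 24)
seq = (y >= y) + 10 % step
y = 36 * 36
i = i * (y * i)
seq = step
seq = (seq + seq) // (step - seq)
for step in y:
    step = step + 37
step = seq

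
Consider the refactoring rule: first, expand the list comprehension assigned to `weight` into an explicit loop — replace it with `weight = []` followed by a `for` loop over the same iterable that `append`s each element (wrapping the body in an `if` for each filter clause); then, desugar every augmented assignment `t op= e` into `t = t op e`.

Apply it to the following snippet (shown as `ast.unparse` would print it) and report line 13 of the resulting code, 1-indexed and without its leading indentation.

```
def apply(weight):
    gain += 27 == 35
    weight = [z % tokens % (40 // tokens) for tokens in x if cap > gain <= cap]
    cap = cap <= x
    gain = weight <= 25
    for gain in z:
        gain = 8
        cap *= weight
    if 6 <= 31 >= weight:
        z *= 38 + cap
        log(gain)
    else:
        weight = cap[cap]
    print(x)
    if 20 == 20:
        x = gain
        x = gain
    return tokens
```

Transformed code:
def apply(weight):
    gain = gain + (27 == 35)
    weight = []
    for tokens in x:
        if cap > gain <= cap:
            weight.append(z % tokens % (40 // tokens))
    cap = cap <= x
    gain = weight <= 25
    for gain in z:
        gain = 8
        cap = cap * weight
    if 6 <= 31 >= weight:
        z = z * (38 + cap)
        log(gain)
    else:
        weight = cap[cap]
    print(x)
    if 20 == 20:
        x = gain
        x = gain
    return tokens

z = z * (38 + cap)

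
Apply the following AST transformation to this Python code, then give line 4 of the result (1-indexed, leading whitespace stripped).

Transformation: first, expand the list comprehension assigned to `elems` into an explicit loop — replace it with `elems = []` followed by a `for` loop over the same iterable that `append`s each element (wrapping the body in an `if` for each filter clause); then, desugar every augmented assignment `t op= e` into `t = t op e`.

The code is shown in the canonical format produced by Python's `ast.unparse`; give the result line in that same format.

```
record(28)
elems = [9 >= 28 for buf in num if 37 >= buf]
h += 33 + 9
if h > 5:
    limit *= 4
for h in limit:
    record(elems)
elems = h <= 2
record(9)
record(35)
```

if 37 >= buf:

Transformed code:
record(28)
elems = []
for buf in num:
    if 37 >= buf:
        elems.append(9 >= 28)
h = h + (33 + 9)
if h > 5:
    limit = limit * 4
for h in limit:
    record(elems)
elems = h <= 2
record(9)
record(35)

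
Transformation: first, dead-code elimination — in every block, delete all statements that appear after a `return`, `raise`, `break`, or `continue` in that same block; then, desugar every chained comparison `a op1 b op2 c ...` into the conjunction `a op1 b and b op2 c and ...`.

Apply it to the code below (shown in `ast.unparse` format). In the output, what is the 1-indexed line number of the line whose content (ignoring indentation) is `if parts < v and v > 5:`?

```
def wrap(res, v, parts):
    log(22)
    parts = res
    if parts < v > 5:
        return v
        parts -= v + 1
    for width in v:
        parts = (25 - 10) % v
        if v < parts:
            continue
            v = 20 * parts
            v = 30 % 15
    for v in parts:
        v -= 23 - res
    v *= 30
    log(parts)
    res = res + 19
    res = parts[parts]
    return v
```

4

Transformed code:
def wrap(res, v, parts):
    log(22)
    parts = res
    if parts < v and v > 5:
        return v
    for width in v:
        parts = (25 - 10) % v
        if v < parts:
            continue
    for v in parts:
        v -= 23 - res
    v *= 30
    log(parts)
    res = res + 19
    res = parts[parts]
    return v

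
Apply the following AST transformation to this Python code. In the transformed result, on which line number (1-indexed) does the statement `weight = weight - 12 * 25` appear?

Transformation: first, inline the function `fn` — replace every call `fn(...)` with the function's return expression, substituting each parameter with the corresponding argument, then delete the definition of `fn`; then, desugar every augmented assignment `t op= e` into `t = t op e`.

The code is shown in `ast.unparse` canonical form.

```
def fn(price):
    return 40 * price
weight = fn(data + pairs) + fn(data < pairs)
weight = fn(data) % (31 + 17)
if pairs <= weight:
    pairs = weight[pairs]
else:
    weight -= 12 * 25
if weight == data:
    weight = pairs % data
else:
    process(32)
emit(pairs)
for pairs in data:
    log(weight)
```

6

Transformed code:
weight = 40 * (data + pairs) + 40 * (data < pairs)
weight = 40 * data % (31 + 17)
if pairs <= weight:
    pairs = weight[pairs]
else:
    weight = weight - 12 * 25
if weight == data:
    weight = pairs % data
else:
    process(32)
emit(pairs)
for pairs in data:
    log(weight)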